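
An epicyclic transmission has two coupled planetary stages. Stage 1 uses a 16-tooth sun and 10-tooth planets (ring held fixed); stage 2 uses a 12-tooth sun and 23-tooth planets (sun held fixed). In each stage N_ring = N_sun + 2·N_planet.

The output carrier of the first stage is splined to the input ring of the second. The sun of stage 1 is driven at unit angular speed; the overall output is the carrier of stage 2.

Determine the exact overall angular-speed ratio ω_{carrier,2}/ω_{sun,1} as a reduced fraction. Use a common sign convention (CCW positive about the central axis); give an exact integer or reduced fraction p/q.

116/455

Stage 1: N_ring = 16 + 2·10 = 36
Stage 1: 16(ω_s−ω_c) = −36(ω_r−ω_c),  ω_r=0, ω_s=1
Stage 1: 16(1−ω_c) = −36(0−ω_c)  ⇒  52ω_c = 16  ⇒  ω_c = 4/13
  ⇒ ω_c¹/ω_s¹ = 4/13
Stage 2: N_ring = 12 + 2·23 = 58
Stage 2: 12(ω_s−ω_c) = −58(ω_r−ω_c),  ω_s=0, ω_r=1
Stage 2: 12(0−ω_c) = −58(1−ω_c)  ⇒  70ω_c = 58  ⇒  ω_c = 29/35
  ⇒ ω_c²/ω_r² = 29/35
Coupling ω_r² = ω_c¹ ⇒ overall = 4/13 × 29/35 = 116/455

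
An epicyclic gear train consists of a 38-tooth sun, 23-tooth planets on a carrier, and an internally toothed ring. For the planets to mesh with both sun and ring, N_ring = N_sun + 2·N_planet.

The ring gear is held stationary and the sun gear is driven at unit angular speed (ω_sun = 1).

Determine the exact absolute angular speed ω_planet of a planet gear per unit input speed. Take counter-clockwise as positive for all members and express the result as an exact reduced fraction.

N_ring = 38 + 2·23 = 84
38(ω_s−ω_c) = −84(ω_r−ω_c),  ω_r=0, ω_s=1
38(1−ω_c) = −84(0−ω_c)  ⇒  122ω_c = 38  ⇒  ω_c = 19/61
sun–planet: 38·(1−19/61) = −23·(ω_p−ω_c)  ⇒  ω_p−ω_c = −(38/23)·(42/61) = -1596/1403
ω_p = 19/61 − 1596/1403 = -19/23

-19/23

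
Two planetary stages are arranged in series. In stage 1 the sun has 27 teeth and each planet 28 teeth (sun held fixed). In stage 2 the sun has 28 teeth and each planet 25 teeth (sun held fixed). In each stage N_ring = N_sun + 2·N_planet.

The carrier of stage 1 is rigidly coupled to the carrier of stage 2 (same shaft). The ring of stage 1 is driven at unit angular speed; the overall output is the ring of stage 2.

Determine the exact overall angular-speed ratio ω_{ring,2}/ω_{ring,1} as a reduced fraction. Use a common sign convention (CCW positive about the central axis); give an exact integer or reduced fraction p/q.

4399/4290

Stage 1: N_ring = 27 + 2·28 = 83
Stage 1: 27(ω_s−ω_c) = −83(ω_r−ω_c),  ω_s=0, ω_r=1
Stage 1: 27(0−ω_c) = −83(1−ω_c)  ⇒  110ω_c = 83  ⇒  ω_c = 83/110
  ⇒ ω_c¹/ω_r¹ = 83/110
Stage 2: N_ring = 28 + 2·25 = 78
Stage 2: 28(ω_s−ω_c) = −78(ω_r−ω_c),  ω_s=0, ω_c=1
Stage 2: ω_r = 1 − (28/78)(0−1) = 53/39
  ⇒ ω_r²/ω_c² = 53/39
Coupling ω_c² = ω_c¹ ⇒ overall = 83/110 × 53/39 = 4399/4290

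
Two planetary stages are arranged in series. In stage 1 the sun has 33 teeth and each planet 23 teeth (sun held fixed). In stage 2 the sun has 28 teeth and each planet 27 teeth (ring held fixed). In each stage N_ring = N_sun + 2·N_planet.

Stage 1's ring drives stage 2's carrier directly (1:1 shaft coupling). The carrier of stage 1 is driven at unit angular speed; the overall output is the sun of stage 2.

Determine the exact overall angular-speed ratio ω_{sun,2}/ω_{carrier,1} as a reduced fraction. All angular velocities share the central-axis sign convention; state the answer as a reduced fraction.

440/79

Stage 1: N_ring = 33 + 2·23 = 79
Stage 1: 33(ω_s−ω_c) = −79(ω_r−ω_c),  ω_s=0, ω_c=1
Stage 1: ω_r = 1 − (33/79)(0−1) = 112/79
  ⇒ ω_r¹/ω_c¹ = 112/79
Stage 2: N_ring = 28 + 2·27 = 82
Stage 2: 28(ω_s−ω_c) = −82(ω_r−ω_c),  ω_r=0, ω_c=1
Stage 2: ω_s = 1 − (82/28)(0−1) = 55/14
  ⇒ ω_s²/ω_c² = 55/14
Coupling ω_c² = ω_r¹ ⇒ overall = 112/79 × 55/14 = 440/79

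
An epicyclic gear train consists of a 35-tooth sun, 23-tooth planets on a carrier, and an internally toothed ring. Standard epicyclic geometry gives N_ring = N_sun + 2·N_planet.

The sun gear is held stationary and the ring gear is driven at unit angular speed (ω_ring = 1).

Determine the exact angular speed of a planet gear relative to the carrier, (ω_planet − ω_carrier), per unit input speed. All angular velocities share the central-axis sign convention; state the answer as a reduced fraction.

N_ring = 35 + 2·23 = 81
35(ω_s−ω_c) = −81(ω_r−ω_c),  ω_s=0, ω_r=1
35(0−ω_c) = −81(1−ω_c)  ⇒  116ω_c = 81  ⇒  ω_c = 81/116
sun–planet: 35·(0−81/116) = −23·(ω_p−ω_c)  ⇒  ω_p−ω_c = −(35/23)·(-81/116) = 2835/2668

2835/2668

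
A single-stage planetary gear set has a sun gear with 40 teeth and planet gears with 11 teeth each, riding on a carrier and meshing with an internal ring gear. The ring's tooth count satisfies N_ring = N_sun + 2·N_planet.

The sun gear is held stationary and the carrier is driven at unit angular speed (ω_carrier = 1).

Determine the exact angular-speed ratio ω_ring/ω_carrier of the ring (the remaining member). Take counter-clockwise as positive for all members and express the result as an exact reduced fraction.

N_ring = 40 + 2·11 = 62
40(ω_s−ω_c) = −62(ω_r−ω_c),  ω_s=0, ω_c=1
ω_r = 1 − (40/62)(0−1) = 51/31
ω_r/ω_c = 51/31

51/31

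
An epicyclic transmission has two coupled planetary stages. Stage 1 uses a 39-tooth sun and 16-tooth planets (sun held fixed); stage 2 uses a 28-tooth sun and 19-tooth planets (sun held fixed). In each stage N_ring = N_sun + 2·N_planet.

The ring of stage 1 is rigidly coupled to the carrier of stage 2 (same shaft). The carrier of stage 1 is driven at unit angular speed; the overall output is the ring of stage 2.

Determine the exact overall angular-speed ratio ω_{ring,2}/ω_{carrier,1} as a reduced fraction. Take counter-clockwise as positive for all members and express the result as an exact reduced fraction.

Stage 1: N_ring = 39 + 2·16 = 71
Stage 1: 39(ω_s−ω_c) = −71(ω_r−ω_c),  ω_s=0, ω_c=1
Stage 1: ω_r = 1 − (39/71)(0−1) = 110/71
  ⇒ ω_r¹/ω_c¹ = 110/71
Stage 2: N_ring = 28 + 2·19 = 66
Stage 2: 28(ω_s−ω_c) = −66(ω_r−ω_c),  ω_s=0, ω_c=1
Stage 2: ω_r = 1 − (28/66)(0−1) = 47/33
  ⇒ ω_r²/ω_c² = 47/33
Coupling ω_c² = ω_r¹ ⇒ overall = 110/71 × 47/33 = 470/213

470/213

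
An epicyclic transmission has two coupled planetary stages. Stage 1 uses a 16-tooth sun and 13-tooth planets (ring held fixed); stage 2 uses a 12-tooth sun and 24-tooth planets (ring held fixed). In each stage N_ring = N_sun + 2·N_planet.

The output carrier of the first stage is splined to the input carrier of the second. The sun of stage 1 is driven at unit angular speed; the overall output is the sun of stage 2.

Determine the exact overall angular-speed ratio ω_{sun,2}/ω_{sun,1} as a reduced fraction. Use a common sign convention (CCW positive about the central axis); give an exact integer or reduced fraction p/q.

48/29

Stage 1: N_ring = 16 + 2·13 = 42
Stage 1: 16(ω_s−ω_c) = −42(ω_r−ω_c),  ω_r=0, ω_s=1
Stage 1: 16(1−ω_c) = −42(0−ω_c)  ⇒  58ω_c = 16  ⇒  ω_c = 8/29
  ⇒ ω_c¹/ω_s¹ = 8/29
Stage 2: N_ring = 12 + 2·24 = 60
Stage 2: 12(ω_s−ω_c) = −60(ω_r−ω_c),  ω_r=0, ω_c=1
Stage 2: ω_s = 1 − (60/12)(0−1) = 6
  ⇒ ω_s²/ω_c² = 6
Coupling ω_c² = ω_c¹ ⇒ overall = 8/29 × 6 = 48/29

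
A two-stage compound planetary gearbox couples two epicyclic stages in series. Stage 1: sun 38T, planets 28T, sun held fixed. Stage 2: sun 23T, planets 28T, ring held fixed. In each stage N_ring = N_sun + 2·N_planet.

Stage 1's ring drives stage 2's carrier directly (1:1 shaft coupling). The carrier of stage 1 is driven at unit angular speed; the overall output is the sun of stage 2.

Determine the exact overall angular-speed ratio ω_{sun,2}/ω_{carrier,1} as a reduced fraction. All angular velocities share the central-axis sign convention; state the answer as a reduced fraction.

Stage 1: N_ring = 38 + 2·28 = 94
Stage 1: 38(ω_s−ω_c) = −94(ω_r−ω_c),  ω_s=0, ω_c=1
Stage 1: ω_r = 1 − (38/94)(0−1) = 66/47
  ⇒ ω_r¹/ω_c¹ = 66/47
Stage 2: N_ring = 23 + 2·28 = 79
Stage 2: 23(ω_s−ω_c) = −79(ω_r−ω_c),  ω_r=0, ω_c=1
Stage 2: ω_s = 1 − (79/23)(0−1) = 102/23
  ⇒ ω_s²/ω_c² = 102/23
Coupling ω_c² = ω_r¹ ⇒ overall = 66/47 × 102/23 = 6732/1081

6732/1081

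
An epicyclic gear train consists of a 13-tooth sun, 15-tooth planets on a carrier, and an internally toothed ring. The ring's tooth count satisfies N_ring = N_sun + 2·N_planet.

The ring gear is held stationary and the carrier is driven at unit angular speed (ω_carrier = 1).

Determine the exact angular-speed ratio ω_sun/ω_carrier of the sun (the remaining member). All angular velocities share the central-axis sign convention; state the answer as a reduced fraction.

56/13

N_ring = 13 + 2·15 = 43
13(ω_s−ω_c) = −43(ω_r−ω_c),  ω_r=0, ω_c=1
ω_s = 1 − (43/13)(0−1) = 56/13
ω_s/ω_c = 56/13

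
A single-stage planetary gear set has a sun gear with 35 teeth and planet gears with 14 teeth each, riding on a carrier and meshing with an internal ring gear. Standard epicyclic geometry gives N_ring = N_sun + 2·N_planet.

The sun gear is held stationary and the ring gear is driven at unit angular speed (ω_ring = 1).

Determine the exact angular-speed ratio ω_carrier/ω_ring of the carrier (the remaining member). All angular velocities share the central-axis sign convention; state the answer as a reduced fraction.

N_ring = 35 + 2·14 = 63
35(ω_s−ω_c) = −63(ω_r−ω_c),  ω_s=0, ω_r=1
35(0−ω_c) = −63(1−ω_c)  ⇒  98ω_c = 63  ⇒  ω_c = 9/14
ω_c/ω_r = 9/14

9/14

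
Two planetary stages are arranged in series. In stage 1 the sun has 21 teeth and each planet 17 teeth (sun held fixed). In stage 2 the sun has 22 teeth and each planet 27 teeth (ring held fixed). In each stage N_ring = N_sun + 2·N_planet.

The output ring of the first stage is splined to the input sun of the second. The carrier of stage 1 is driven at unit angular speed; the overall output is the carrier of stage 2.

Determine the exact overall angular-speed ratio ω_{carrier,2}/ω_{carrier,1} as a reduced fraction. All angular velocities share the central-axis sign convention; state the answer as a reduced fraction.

76/245

Stage 1: N_ring = 21 + 2·17 = 55
Stage 1: 21(ω_s−ω_c) = −55(ω_r−ω_c),  ω_s=0, ω_c=1
Stage 1: ω_r = 1 − (21/55)(0−1) = 76/55
  ⇒ ω_r¹/ω_c¹ = 76/55
Stage 2: N_ring = 22 + 2·27 = 76
Stage 2: 22(ω_s−ω_c) = −76(ω_r−ω_c),  ω_r=0, ω_s=1
Stage 2: 22(1−ω_c) = −76(0−ω_c)  ⇒  98ω_c = 22  ⇒  ω_c = 11/49
  ⇒ ω_c²/ω_s² = 11/49
Coupling ω_s² = ω_r¹ ⇒ overall = 76/55 × 11/49 = 76/245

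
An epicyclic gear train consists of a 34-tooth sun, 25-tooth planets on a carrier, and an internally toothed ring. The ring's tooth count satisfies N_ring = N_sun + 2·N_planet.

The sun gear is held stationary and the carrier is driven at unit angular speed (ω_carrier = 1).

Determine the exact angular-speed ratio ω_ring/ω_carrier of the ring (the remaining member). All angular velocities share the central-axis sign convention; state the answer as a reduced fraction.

N_ring = 34 + 2·25 = 84
34(ω_s−ω_c) = −84(ω_r−ω_c),  ω_s=0, ω_c=1
ω_r = 1 − (34/84)(0−1) = 59/42
ω_r/ω_c = 59/42

59/42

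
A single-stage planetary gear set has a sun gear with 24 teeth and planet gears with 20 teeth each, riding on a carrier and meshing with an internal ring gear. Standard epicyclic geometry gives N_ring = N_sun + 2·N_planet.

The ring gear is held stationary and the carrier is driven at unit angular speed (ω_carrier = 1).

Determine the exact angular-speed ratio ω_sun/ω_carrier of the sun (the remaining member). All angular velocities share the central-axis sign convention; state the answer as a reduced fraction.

11/3

N_ring = 24 + 2·20 = 64
24(ω_s−ω_c) = −64(ω_r−ω_c),  ω_r=0, ω_c=1
ω_s = 1 − (64/24)(0−1) = 11/3
ω_s/ω_c = 11/3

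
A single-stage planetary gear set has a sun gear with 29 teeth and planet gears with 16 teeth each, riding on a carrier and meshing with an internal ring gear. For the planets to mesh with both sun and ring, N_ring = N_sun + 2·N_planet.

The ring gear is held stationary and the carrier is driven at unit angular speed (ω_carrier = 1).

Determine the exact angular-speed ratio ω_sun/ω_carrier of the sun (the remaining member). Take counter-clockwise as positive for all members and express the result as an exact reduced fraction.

N_ring = 29 + 2·16 = 61
29(ω_s−ω_c) = −61(ω_r−ω_c),  ω_r=0, ω_c=1
ω_s = 1 − (61/29)(0−1) = 90/29
ω_s/ω_c = 90/29

90/29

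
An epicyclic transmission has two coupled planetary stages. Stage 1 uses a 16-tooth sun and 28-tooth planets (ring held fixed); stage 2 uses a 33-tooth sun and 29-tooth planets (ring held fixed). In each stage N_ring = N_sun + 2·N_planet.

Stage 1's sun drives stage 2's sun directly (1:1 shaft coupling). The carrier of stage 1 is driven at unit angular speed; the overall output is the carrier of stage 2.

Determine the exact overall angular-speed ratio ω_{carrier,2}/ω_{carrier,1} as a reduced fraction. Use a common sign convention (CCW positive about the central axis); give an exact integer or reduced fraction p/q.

Stage 1: N_ring = 16 + 2·28 = 72
Stage 1: 16(ω_s−ω_c) = −72(ω_r−ω_c),  ω_r=0, ω_c=1
Stage 1: ω_s = 1 − (72/16)(0−1) = 11/2
  ⇒ ω_s¹/ω_c¹ = 11/2
Stage 2: N_ring = 33 + 2·29 = 91
Stage 2: 33(ω_s−ω_c) = −91(ω_r−ω_c),  ω_r=0, ω_s=1
Stage 2: 33(1−ω_c) = −91(0−ω_c)  ⇒  124ω_c = 33  ⇒  ω_c = 33/124
  ⇒ ω_c²/ω_s² = 33/124
Coupling ω_s² = ω_s¹ ⇒ overall = 11/2 × 33/124 = 363/248

363/248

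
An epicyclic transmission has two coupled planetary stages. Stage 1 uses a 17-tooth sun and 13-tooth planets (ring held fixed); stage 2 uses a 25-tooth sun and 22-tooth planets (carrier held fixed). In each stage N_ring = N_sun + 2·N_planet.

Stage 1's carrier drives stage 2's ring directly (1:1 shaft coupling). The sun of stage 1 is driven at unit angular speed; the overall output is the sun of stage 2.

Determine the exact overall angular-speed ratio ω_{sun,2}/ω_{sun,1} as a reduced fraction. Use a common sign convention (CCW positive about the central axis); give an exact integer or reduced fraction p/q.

Stage 1: N_ring = 17 + 2·13 = 43
Stage 1: 17(ω_s−ω_c) = −43(ω_r−ω_c),  ω_r=0, ω_s=1
Stage 1: 17(1−ω_c) = −43(0−ω_c)  ⇒  60ω_c = 17  ⇒  ω_c = 17/60
  ⇒ ω_c¹/ω_s¹ = 17/60
Stage 2: N_ring = 25 + 2·22 = 69
Stage 2: 25(ω_s−ω_c) = −69(ω_r−ω_c),  ω_c=0, ω_r=1
Stage 2: ω_s = 0 − (69/25)(1−0) = -69/25
  ⇒ ω_s²/ω_r² = -69/25
Coupling ω_r² = ω_c¹ ⇒ overall = 17/60 × -69/25 = -391/500

-391/500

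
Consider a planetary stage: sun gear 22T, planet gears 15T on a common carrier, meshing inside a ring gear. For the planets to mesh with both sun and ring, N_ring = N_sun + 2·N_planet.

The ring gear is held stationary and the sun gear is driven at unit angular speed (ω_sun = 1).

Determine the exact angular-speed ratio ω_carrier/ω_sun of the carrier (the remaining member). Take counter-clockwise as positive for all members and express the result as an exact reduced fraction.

11/37

N_ring = 22 + 2·15 = 52
22(ω_s−ω_c) = −52(ω_r−ω_c),  ω_r=0, ω_s=1
22(1−ω_c) = −52(0−ω_c)  ⇒  74ω_c = 22  ⇒  ω_c = 11/37
ω_c/ω_s = 11/37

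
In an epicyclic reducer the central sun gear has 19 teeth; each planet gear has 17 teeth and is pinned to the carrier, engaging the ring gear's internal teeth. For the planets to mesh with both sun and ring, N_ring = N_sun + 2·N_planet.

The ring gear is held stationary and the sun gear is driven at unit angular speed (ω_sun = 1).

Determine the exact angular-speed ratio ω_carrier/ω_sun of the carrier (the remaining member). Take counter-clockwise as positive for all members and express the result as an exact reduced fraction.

N_ring = 19 + 2·17 = 53
19(ω_s−ω_c) = −53(ω_r−ω_c),  ω_r=0, ω_s=1
19(1−ω_c) = −53(0−ω_c)  ⇒  72ω_c = 19  ⇒  ω_c = 19/72
ω_c/ω_s = 19/72

19/72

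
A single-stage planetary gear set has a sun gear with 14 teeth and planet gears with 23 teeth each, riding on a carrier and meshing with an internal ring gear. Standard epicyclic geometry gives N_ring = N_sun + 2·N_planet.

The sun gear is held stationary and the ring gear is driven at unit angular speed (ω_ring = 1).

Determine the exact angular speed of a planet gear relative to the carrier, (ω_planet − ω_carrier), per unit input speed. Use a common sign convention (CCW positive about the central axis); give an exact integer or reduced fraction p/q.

420/851

N_ring = 14 + 2·23 = 60
14(ω_s−ω_c) = −60(ω_r−ω_c),  ω_s=0, ω_r=1
14(0−ω_c) = −60(1−ω_c)  ⇒  74ω_c = 60  ⇒  ω_c = 30/37
sun–planet: 14·(0−30/37) = −23·(ω_p−ω_c)  ⇒  ω_p−ω_c = −(14/23)·(-30/37) = 420/851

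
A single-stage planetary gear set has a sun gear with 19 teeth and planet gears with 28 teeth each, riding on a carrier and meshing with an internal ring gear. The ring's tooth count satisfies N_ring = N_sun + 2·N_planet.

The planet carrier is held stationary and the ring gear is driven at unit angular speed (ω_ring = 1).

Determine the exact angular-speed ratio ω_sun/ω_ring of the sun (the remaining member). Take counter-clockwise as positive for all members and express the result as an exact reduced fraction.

N_ring = 19 + 2·28 = 75
19(ω_s−ω_c) = −75(ω_r−ω_c),  ω_c=0, ω_r=1
ω_s = 0 − (75/19)(1−0) = -75/19
ω_s/ω_r = -75/19

-75/19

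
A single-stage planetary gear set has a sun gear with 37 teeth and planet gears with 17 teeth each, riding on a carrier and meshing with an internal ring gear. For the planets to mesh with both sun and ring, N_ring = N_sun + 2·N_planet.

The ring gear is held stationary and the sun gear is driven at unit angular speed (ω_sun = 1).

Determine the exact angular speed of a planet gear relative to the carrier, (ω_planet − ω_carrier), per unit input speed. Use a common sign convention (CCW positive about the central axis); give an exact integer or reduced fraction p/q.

N_ring = 37 + 2·17 = 71
37(ω_s−ω_c) = −71(ω_r−ω_c),  ω_r=0, ω_s=1
37(1−ω_c) = −71(0−ω_c)  ⇒  108ω_c = 37  ⇒  ω_c = 37/108
sun–planet: 37·(1−37/108) = −17·(ω_p−ω_c)  ⇒  ω_p−ω_c = −(37/17)·(71/108) = -2627/1836

-2627/1836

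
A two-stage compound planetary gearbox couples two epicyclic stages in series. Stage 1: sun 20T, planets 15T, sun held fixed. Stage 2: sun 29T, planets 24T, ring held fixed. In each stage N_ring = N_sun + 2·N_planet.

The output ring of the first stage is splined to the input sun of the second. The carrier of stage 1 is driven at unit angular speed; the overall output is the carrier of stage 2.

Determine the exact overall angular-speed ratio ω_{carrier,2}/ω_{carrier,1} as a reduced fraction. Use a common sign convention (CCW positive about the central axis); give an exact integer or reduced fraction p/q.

203/530

Stage 1: N_ring = 20 + 2·15 = 50
Stage 1: 20(ω_s−ω_c) = −50(ω_r−ω_c),  ω_s=0, ω_c=1
Stage 1: ω_r = 1 − (20/50)(0−1) = 7/5
  ⇒ ω_r¹/ω_c¹ = 7/5
Stage 2: N_ring = 29 + 2·24 = 77
Stage 2: 29(ω_s−ω_c) = −77(ω_r−ω_c),  ω_r=0, ω_s=1
Stage 2: 29(1−ω_c) = −77(0−ω_c)  ⇒  106ω_c = 29  ⇒  ω_c = 29/106
  ⇒ ω_c²/ω_s² = 29/106
Coupling ω_s² = ω_r¹ ⇒ overall = 7/5 × 29/106 = 203/530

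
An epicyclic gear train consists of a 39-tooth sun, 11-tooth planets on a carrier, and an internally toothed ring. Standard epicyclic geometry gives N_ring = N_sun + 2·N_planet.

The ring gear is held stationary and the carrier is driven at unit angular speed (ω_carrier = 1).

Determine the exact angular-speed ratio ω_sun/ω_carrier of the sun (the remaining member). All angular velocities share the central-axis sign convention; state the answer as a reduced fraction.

100/39

N_ring = 39 + 2·11 = 61
39(ω_s−ω_c) = −61(ω_r−ω_c),  ω_r=0, ω_c=1
ω_s = 1 − (61/39)(0−1) = 100/39
ω_s/ω_c = 100/39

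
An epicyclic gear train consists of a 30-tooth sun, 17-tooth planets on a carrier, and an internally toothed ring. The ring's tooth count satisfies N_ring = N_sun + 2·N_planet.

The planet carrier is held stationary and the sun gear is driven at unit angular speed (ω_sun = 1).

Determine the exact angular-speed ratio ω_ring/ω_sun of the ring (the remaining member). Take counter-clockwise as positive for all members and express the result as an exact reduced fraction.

N_ring = 30 + 2·17 = 64
30(ω_s−ω_c) = −64(ω_r−ω_c),  ω_c=0, ω_s=1
ω_r = 0 − (30/64)(1−0) = -15/32
ω_r/ω_s = -15/32

-15/32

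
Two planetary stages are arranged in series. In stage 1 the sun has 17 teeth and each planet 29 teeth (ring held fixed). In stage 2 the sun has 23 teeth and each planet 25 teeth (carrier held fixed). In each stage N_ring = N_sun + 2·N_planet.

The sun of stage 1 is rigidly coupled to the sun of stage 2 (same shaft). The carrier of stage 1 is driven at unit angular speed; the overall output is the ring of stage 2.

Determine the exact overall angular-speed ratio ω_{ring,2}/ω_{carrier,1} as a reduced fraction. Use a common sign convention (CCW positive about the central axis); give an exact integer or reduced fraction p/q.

-2116/1241

Stage 1: N_ring = 17 + 2·29 = 75
Stage 1: 17(ω_s−ω_c) = −75(ω_r−ω_c),  ω_r=0, ω_c=1
Stage 1: ω_s = 1 − (75/17)(0−1) = 92/17
  ⇒ ω_s¹/ω_c¹ = 92/17
Stage 2: N_ring = 23 + 2·25 = 73
Stage 2: 23(ω_s−ω_c) = −73(ω_r−ω_c),  ω_c=0, ω_s=1
Stage 2: ω_r = 0 − (23/73)(1−0) = -23/73
  ⇒ ω_r²/ω_s² = -23/73
Coupling ω_s² = ω_s¹ ⇒ overall = 92/17 × -23/73 = -2116/1241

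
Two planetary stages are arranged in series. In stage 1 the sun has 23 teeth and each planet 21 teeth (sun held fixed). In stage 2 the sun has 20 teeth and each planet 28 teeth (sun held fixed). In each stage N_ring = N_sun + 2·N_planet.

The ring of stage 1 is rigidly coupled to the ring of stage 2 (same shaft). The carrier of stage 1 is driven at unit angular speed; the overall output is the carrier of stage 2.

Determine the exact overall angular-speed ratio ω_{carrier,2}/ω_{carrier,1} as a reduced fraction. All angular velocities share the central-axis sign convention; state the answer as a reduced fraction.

Stage 1: N_ring = 23 + 2·21 = 65
Stage 1: 23(ω_s−ω_c) = −65(ω_r−ω_c),  ω_s=0, ω_c=1
Stage 1: ω_r = 1 − (23/65)(0−1) = 88/65
  ⇒ ω_r¹/ω_c¹ = 88/65
Stage 2: N_ring = 20 + 2·28 = 76
Stage 2: 20(ω_s−ω_c) = −76(ω_r−ω_c),  ω_s=0, ω_r=1
Stage 2: 20(0−ω_c) = −76(1−ω_c)  ⇒  96ω_c = 76  ⇒  ω_c = 19/24
  ⇒ ω_c²/ω_r² = 19/24
Coupling ω_r² = ω_r¹ ⇒ overall = 88/65 × 19/24 = 209/195

209/195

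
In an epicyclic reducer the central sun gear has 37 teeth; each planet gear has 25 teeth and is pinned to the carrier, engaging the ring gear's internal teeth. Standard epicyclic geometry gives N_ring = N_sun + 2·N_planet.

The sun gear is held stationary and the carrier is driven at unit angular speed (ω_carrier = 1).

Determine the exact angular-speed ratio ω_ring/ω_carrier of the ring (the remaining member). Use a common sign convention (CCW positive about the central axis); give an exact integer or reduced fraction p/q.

N_ring = 37 + 2·25 = 87
37(ω_s−ω_c) = −87(ω_r−ω_c),  ω_s=0, ω_c=1
ω_r = 1 − (37/87)(0−1) = 124/87
ω_r/ω_c = 124/87

124/87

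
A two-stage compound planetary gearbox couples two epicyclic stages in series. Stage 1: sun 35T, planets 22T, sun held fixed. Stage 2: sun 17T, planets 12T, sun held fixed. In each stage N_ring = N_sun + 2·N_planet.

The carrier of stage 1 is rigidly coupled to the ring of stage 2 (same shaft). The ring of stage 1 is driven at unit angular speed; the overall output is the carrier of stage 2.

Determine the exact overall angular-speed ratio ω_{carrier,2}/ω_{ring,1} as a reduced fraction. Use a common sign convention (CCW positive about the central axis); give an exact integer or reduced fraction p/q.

3239/6612

Stage 1: N_ring = 35 + 2·22 = 79
Stage 1: 35(ω_s−ω_c) = −79(ω_r−ω_c),  ω_s=0, ω_r=1
Stage 1: 35(0−ω_c) = −79(1−ω_c)  ⇒  114ω_c = 79  ⇒  ω_c = 79/114
  ⇒ ω_c¹/ω_r¹ = 79/114
Stage 2: N_ring = 17 + 2·12 = 41
Stage 2: 17(ω_s−ω_c) = −41(ω_r−ω_c),  ω_s=0, ω_r=1
Stage 2: 17(0−ω_c) = −41(1−ω_c)  ⇒  58ω_c = 41  ⇒  ω_c = 41/58
  ⇒ ω_c²/ω_r² = 41/58
Coupling ω_r² = ω_c¹ ⇒ overall = 79/114 × 41/58 = 3239/6612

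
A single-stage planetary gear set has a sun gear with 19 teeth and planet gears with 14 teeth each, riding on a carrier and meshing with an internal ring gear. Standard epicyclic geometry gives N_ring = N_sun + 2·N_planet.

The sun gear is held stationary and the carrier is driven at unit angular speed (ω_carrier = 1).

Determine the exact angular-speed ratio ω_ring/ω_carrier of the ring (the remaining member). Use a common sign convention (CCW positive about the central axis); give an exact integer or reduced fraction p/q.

66/47

N_ring = 19 + 2·14 = 47
19(ω_s−ω_c) = −47(ω_r−ω_c),  ω_s=0, ω_c=1
ω_r = 1 − (19/47)(0−1) = 66/47
ω_r/ω_c = 66/47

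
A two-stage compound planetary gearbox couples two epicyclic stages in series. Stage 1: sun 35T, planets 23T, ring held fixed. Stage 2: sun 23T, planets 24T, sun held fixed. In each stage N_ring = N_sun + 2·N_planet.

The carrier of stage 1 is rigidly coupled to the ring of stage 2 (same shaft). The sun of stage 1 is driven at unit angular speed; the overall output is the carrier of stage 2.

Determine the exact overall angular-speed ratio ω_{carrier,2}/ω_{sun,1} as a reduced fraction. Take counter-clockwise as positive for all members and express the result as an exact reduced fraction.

Stage 1: N_ring = 35 + 2·23 = 81
Stage 1: 35(ω_s−ω_c) = −81(ω_r−ω_c),  ω_r=0, ω_s=1
Stage 1: 35(1−ω_c) = −81(0−ω_c)  ⇒  116ω_c = 35  ⇒  ω_c = 35/116
  ⇒ ω_c¹/ω_s¹ = 35/116
Stage 2: N_ring = 23 + 2·24 = 71
Stage 2: 23(ω_s−ω_c) = −71(ω_r−ω_c),  ω_s=0, ω_r=1
Stage 2: 23(0−ω_c) = −71(1−ω_c)  ⇒  94ω_c = 71  ⇒  ω_c = 71/94
  ⇒ ω_c²/ω_r² = 71/94
Coupling ω_r² = ω_c¹ ⇒ overall = 35/116 × 71/94 = 2485/10904

2485/10904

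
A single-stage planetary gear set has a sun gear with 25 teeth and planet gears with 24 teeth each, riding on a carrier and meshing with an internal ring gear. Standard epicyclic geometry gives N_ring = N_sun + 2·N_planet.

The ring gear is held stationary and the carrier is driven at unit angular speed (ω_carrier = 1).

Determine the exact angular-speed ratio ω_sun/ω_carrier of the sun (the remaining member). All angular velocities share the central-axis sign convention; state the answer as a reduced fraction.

N_ring = 25 + 2·24 = 73
25(ω_s−ω_c) = −73(ω_r−ω_c),  ω_r=0, ω_c=1
ω_s = 1 − (73/25)(0−1) = 98/25
ω_s/ω_c = 98/25

98/25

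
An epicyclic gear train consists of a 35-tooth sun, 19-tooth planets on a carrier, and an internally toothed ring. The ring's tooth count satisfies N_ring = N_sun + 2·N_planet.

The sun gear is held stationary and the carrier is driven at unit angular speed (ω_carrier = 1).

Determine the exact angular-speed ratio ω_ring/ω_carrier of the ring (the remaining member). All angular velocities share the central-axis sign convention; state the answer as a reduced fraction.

108/73

N_ring = 35 + 2·19 = 73
35(ω_s−ω_c) = −73(ω_r−ω_c),  ω_s=0, ω_c=1
ω_r = 1 − (35/73)(0−1) = 108/73
ω_r/ω_c = 108/73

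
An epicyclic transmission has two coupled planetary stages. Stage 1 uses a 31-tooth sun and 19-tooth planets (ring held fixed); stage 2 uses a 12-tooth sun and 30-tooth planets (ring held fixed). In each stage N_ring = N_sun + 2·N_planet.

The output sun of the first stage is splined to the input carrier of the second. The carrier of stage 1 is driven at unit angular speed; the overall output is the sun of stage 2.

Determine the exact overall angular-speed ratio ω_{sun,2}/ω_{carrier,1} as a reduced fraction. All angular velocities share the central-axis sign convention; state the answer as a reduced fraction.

700/31

Stage 1: N_ring = 31 + 2·19 = 69
Stage 1: 31(ω_s−ω_c) = −69(ω_r−ω_c),  ω_r=0, ω_c=1
Stage 1: ω_s = 1 − (69/31)(0−1) = 100/31
  ⇒ ω_s¹/ω_c¹ = 100/31
Stage 2: N_ring = 12 + 2·30 = 72
Stage 2: 12(ω_s−ω_c) = −72(ω_r−ω_c),  ω_r=0, ω_c=1
Stage 2: ω_s = 1 − (72/12)(0−1) = 7
  ⇒ ω_s²/ω_c² = 7
Coupling ω_c² = ω_s¹ ⇒ overall = 100/31 × 7 = 700/31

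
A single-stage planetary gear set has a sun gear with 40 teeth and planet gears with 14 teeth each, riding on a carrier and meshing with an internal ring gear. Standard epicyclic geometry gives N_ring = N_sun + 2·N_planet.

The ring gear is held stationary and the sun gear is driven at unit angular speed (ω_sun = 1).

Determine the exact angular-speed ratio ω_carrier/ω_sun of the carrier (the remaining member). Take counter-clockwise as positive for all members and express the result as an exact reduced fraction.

10/27

N_ring = 40 + 2·14 = 68
40(ω_s−ω_c) = −68(ω_r−ω_c),  ω_r=0, ω_s=1
40(1−ω_c) = −68(0−ω_c)  ⇒  108ω_c = 40  ⇒  ω_c = 10/27
ω_c/ω_s = 10/27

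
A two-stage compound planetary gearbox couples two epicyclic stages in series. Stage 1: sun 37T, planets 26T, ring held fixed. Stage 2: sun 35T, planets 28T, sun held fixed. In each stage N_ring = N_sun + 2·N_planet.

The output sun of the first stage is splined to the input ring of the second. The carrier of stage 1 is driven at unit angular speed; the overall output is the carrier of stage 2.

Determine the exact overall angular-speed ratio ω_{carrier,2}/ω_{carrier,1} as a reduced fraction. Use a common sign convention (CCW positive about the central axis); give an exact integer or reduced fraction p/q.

91/37

Stage 1: N_ring = 37 + 2·26 = 89
Stage 1: 37(ω_s−ω_c) = −89(ω_r−ω_c),  ω_r=0, ω_c=1
Stage 1: ω_s = 1 − (89/37)(0−1) = 126/37
  ⇒ ω_s¹/ω_c¹ = 126/37
Stage 2: N_ring = 35 + 2·28 = 91
Stage 2: 35(ω_s−ω_c) = −91(ω_r−ω_c),  ω_s=0, ω_r=1
Stage 2: 35(0−ω_c) = −91(1−ω_c)  ⇒  126ω_c = 91  ⇒  ω_c = 13/18
  ⇒ ω_c²/ω_r² = 13/18
Coupling ω_r² = ω_s¹ ⇒ overall = 126/37 × 13/18 = 91/37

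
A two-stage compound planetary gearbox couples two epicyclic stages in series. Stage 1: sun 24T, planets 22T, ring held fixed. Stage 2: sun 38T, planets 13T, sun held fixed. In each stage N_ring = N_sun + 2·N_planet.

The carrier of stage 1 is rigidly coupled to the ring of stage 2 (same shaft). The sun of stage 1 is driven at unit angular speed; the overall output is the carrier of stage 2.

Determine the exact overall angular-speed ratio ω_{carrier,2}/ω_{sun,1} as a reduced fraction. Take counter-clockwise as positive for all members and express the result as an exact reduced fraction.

Stage 1: N_ring = 24 + 2·22 = 68
Stage 1: 24(ω_s−ω_c) = −68(ω_r−ω_c),  ω_r=0, ω_s=1
Stage 1: 24(1−ω_c) = −68(0−ω_c)  ⇒  92ω_c = 24  ⇒  ω_c = 6/23
  ⇒ ω_c¹/ω_s¹ = 6/23
Stage 2: N_ring = 38 + 2·13 = 64
Stage 2: 38(ω_s−ω_c) = −64(ω_r−ω_c),  ω_s=0, ω_r=1
Stage 2: 38(0−ω_c) = −64(1−ω_c)  ⇒  102ω_c = 64  ⇒  ω_c = 32/51
  ⇒ ω_c²/ω_r² = 32/51
Coupling ω_r² = ω_c¹ ⇒ overall = 6/23 × 32/51 = 64/391

64/391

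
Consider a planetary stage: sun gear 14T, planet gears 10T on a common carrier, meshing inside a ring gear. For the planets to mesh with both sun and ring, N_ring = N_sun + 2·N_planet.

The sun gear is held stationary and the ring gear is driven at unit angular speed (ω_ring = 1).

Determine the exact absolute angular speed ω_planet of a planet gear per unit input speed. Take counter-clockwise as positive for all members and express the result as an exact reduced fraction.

N_ring = 14 + 2·10 = 34
14(ω_s−ω_c) = −34(ω_r−ω_c),  ω_s=0, ω_r=1
14(0−ω_c) = −34(1−ω_c)  ⇒  48ω_c = 34  ⇒  ω_c = 17/24
sun–planet: 14·(0−17/24) = −10·(ω_p−ω_c)  ⇒  ω_p−ω_c = −(14/10)·(-17/24) = 119/120
ω_p = 17/24 + 119/120 = 17/10

17/10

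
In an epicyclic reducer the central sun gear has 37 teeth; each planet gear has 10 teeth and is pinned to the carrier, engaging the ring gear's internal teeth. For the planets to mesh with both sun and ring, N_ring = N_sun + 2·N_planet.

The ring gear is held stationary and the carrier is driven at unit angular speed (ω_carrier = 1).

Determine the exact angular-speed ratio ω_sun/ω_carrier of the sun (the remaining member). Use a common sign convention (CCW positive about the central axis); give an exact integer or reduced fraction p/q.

N_ring = 37 + 2·10 = 57
37(ω_s−ω_c) = −57(ω_r−ω_c),  ω_r=0, ω_c=1
ω_s = 1 − (57/37)(0−1) = 94/37
ω_s/ω_c = 94/37

94/37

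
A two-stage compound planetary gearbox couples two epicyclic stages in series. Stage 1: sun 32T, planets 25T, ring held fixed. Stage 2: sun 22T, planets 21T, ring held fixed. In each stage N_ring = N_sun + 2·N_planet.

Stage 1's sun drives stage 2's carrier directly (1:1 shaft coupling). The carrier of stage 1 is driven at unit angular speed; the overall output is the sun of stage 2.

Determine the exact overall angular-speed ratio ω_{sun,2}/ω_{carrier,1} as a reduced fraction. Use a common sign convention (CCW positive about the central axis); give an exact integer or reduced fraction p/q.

Stage 1: N_ring = 32 + 2·25 = 82
Stage 1: 32(ω_s−ω_c) = −82(ω_r−ω_c),  ω_r=0, ω_c=1
Stage 1: ω_s = 1 − (82/32)(0−1) = 57/16
  ⇒ ω_s¹/ω_c¹ = 57/16
Stage 2: N_ring = 22 + 2·21 = 64
Stage 2: 22(ω_s−ω_c) = −64(ω_r−ω_c),  ω_r=0, ω_c=1
Stage 2: ω_s = 1 − (64/22)(0−1) = 43/11
  ⇒ ω_s²/ω_c² = 43/11
Coupling ω_c² = ω_s¹ ⇒ overall = 57/16 × 43/11 = 2451/176

2451/176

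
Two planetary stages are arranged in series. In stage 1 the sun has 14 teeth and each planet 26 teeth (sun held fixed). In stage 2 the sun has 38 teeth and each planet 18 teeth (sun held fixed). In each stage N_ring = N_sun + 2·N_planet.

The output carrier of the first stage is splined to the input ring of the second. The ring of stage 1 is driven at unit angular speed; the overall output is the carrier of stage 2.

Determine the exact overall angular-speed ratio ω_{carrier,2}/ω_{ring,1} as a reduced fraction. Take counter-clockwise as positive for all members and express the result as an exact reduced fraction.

Stage 1: N_ring = 14 + 2·26 = 66
Stage 1: 14(ω_s−ω_c) = −66(ω_r−ω_c),  ω_s=0, ω_r=1
Stage 1: 14(0−ω_c) = −66(1−ω_c)  ⇒  80ω_c = 66  ⇒  ω_c = 33/40
  ⇒ ω_c¹/ω_r¹ = 33/40
Stage 2: N_ring = 38 + 2·18 = 74
Stage 2: 38(ω_s−ω_c) = −74(ω_r−ω_c),  ω_s=0, ω_r=1
Stage 2: 38(0−ω_c) = −74(1−ω_c)  ⇒  112ω_c = 74  ⇒  ω_c = 37/56
  ⇒ ω_c²/ω_r² = 37/56
Coupling ω_r² = ω_c¹ ⇒ overall = 33/40 × 37/56 = 1221/2240

1221/2240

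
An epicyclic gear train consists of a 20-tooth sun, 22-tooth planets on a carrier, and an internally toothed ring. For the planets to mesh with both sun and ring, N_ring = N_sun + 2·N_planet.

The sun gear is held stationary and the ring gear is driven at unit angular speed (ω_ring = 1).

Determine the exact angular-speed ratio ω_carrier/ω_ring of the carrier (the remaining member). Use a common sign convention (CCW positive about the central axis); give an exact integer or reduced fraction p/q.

16/21

N_ring = 20 + 2·22 = 64
20(ω_s−ω_c) = −64(ω_r−ω_c),  ω_s=0, ω_r=1
20(0−ω_c) = −64(1−ω_c)  ⇒  84ω_c = 64  ⇒  ω_c = 16/21
ω_c/ω_r = 16/21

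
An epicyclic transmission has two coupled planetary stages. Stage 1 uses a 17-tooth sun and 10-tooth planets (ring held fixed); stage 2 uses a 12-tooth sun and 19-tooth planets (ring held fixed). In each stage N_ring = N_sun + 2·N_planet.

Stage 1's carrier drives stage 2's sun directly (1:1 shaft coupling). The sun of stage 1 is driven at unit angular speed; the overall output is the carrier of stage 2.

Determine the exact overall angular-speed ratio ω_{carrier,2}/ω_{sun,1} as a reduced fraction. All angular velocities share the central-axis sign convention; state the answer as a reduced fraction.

17/279

Stage 1: N_ring = 17 + 2·10 = 37
Stage 1: 17(ω_s−ω_c) = −37(ω_r−ω_c),  ω_r=0, ω_s=1
Stage 1: 17(1−ω_c) = −37(0−ω_c)  ⇒  54ω_c = 17  ⇒  ω_c = 17/54
  ⇒ ω_c¹/ω_s¹ = 17/54
Stage 2: N_ring = 12 + 2·19 = 50
Stage 2: 12(ω_s−ω_c) = −50(ω_r−ω_c),  ω_r=0, ω_s=1
Stage 2: 12(1−ω_c) = −50(0−ω_c)  ⇒  62ω_c = 12  ⇒  ω_c = 6/31
  ⇒ ω_c²/ω_s² = 6/31
Coupling ω_s² = ω_c¹ ⇒ overall = 17/54 × 6/31 = 17/279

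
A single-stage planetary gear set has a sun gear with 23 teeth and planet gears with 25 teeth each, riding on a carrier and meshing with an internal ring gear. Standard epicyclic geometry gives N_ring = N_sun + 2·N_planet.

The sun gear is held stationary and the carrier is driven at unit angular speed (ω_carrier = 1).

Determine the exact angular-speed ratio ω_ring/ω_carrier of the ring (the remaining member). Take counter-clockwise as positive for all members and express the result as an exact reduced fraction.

N_ring = 23 + 2·25 = 73
23(ω_s−ω_c) = −73(ω_r−ω_c),  ω_s=0, ω_c=1
ω_r = 1 − (23/73)(0−1) = 96/73
ω_r/ω_c = 96/73

96/73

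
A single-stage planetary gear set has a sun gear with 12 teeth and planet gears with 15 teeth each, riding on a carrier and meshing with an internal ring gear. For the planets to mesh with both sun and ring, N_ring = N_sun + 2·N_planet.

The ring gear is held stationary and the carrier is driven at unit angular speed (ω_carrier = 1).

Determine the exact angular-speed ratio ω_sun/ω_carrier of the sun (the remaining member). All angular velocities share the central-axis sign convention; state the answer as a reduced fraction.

9/2

N_ring = 12 + 2·15 = 42
12(ω_s−ω_c) = −42(ω_r−ω_c),  ω_r=0, ω_c=1
ω_s = 1 − (42/12)(0−1) = 9/2
ω_s/ω_c = 9/2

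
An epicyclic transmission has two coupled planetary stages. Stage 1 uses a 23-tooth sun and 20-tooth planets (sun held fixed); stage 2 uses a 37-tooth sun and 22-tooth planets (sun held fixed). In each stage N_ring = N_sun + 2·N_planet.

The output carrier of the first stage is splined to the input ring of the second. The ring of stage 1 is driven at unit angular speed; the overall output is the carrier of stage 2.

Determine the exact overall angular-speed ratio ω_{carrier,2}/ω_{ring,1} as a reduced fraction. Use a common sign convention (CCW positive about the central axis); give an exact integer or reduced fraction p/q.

Stage 1: N_ring = 23 + 2·20 = 63
Stage 1: 23(ω_s−ω_c) = −63(ω_r−ω_c),  ω_s=0, ω_r=1
Stage 1: 23(0−ω_c) = −63(1−ω_c)  ⇒  86ω_c = 63  ⇒  ω_c = 63/86
  ⇒ ω_c¹/ω_r¹ = 63/86
Stage 2: N_ring = 37 + 2·22 = 81
Stage 2: 37(ω_s−ω_c) = −81(ω_r−ω_c),  ω_s=0, ω_r=1
Stage 2: 37(0−ω_c) = −81(1−ω_c)  ⇒  118ω_c = 81  ⇒  ω_c = 81/118
  ⇒ ω_c²/ω_r² = 81/118
Coupling ω_r² = ω_c¹ ⇒ overall = 63/86 × 81/118 = 5103/10148

5103/10148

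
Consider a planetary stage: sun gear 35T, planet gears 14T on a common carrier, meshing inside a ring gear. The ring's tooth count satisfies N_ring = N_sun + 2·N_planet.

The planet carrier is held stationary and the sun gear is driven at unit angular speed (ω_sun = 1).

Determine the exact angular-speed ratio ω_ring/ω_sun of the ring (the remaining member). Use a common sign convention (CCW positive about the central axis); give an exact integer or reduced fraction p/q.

-5/9

N_ring = 35 + 2·14 = 63
35(ω_s−ω_c) = −63(ω_r−ω_c),  ω_c=0, ω_s=1
ω_r = 0 − (35/63)(1−0) = -5/9
ω_r/ω_s = -5/9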